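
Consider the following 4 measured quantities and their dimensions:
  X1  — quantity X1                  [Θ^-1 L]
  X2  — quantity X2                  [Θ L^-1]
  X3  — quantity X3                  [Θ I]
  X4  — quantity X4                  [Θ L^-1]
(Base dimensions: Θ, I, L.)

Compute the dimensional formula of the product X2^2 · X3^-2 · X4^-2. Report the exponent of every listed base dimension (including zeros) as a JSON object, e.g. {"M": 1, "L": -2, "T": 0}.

{"Θ": -2, "I": -2, "L": 0}

Dimensional matrix (Θ×I×L by X1×X2×X3×X4):
  Θ: [-1  1  1  1]
  I: [ 0  0  1  0]
  L: [ 1 -1  0 -1]
  [Θ]: (2)·1+(-2)·1+(-2)·1 = -2
  [I]: (2)·0+(-2)·1+(-2)·0 = -2
  [L]: (2)·-1+(-2)·0+(-2)·-1 = 0
⇒ Θ^-2 I^-2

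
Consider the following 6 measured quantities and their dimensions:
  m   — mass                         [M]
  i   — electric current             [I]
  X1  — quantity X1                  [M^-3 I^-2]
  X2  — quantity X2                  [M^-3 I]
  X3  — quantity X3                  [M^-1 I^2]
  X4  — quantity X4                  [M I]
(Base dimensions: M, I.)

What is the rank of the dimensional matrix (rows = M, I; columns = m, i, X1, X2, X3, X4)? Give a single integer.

2

Exponent matrix [M,I] × [m,i,X1,X2,X3,X4]:
  M: [ 1  0 -3 -3 -1  1]
  I: [ 0  1 -2  1  2  1]
Echelon form has 2 nonzero rows (pivots: m,i)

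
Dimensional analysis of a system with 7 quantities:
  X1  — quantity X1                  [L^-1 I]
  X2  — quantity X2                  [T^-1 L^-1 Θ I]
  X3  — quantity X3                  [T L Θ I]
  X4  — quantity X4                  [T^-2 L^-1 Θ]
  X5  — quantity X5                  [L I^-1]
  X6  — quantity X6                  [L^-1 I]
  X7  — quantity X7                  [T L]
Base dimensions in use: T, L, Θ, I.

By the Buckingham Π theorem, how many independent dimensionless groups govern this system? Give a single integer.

Exponent matrix [T,L,Θ,I] × [X1,X2,X3,X4,X5,X6,X7]:
  T: [ 0 -1  1 -2  0  0  1]
  L: [-1 -1  1 -1  1 -1  1]
  Θ: [ 0  1  1  1  0  0  0]
  I: [ 1  1  1  0 -1  1  0]
RREF → pivots at {X1,X2,X3} ⇒ r = 3
Π count = n − r = 7 − 3 = 4

4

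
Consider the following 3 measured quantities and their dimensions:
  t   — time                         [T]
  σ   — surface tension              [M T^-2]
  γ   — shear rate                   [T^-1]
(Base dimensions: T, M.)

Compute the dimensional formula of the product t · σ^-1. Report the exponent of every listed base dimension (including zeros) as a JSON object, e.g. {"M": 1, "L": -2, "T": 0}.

Dimensional matrix (T×M by t×σ×γ):
  T: [ 1 -2 -1]
  M: [ 0  1  0]
  [T]: (1)·1+(-1)·-2 = 3
  [M]: (1)·0+(-1)·1 = -1
⇒ T^3 M^-1

{"T": 3, "M": -1}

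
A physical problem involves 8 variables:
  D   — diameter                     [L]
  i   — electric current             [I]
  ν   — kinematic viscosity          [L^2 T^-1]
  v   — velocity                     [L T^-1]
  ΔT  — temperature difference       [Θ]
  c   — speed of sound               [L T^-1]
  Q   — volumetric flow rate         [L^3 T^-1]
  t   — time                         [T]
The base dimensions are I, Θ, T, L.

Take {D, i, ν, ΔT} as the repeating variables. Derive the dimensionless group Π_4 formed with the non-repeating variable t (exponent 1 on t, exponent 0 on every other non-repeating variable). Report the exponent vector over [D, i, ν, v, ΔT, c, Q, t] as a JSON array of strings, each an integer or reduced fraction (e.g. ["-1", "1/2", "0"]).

["-2", "0", "1", "0", "0", "0", "0", "1"]

Dimensional matrix (I×Θ×T×L by D×i×ν×v×ΔT×c×Q×t):
  I: [ 0  1  0  0  0  0  0  0]
  Θ: [ 0  0  0  0  1  0  0  0]
  T: [ 0  0 -1 -1  0 -1 -1  1]
  L: [ 1  0  2  1  0  1  3  0]
RREF → pivots at {D,i,ν,ΔT} ⇒ r = 4
Pivot set = {D,i,ν,ΔT}, free = {v,c,Q,t}
RREF:
  r0: [   1    0    0   -1    0   -1    1    2]
  r1: [   0    1    0    0    0    0    0    0]
  r2: [   0    0    1    1    0    1    1   -1]
  r3: [   0    0    0    0    1    0    0    0]
Fix exponent of t at 1, v at 0, c at 0, Q at 0; solve each RREF row for its pivot's exponent:
  r0: exp(D) + (2)·1 = 0 ⇒ exp(D) = -2
  r1: exp(i) + (0)·1 = 0 ⇒ exp(i) = 0
  r2: exp(ν) + (-1)·1 = 0 ⇒ exp(ν) = 1
  r3: exp(ΔT) + (0)·1 = 0 ⇒ exp(ΔT) = 0
Π_4 = D^-2 · ν · t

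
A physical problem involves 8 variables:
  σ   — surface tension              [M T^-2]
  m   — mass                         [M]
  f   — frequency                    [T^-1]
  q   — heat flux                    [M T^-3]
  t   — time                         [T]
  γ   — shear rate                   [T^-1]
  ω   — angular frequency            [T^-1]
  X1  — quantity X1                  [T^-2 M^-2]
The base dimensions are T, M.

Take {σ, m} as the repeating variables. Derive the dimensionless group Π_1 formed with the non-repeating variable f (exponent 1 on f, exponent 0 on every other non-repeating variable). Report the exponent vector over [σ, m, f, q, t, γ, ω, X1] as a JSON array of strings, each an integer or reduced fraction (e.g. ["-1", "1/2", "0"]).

Dimensional matrix (T×M by σ×m×f×q×t×γ×ω×X1):
  T: [-2  0 -1 -3  1 -1 -1 -2]
  M: [ 1  1  0  1  0  0  0 -2]
RREF → pivots at {σ,m} ⇒ r = 2
Repeat: σ,m; free: f,q,t,γ,ω,X1
RREF:
  r0: [   1    0  1/2  3/2 -1/2  1/2  1/2    1]
  r1: [   0    1 -1/2 -1/2  1/2 -1/2 -1/2   -3]
Fix exponent of f at 1, q at 0, t at 0, γ at 0, ω at 0, X1 at 0; solve each RREF row for its pivot's exponent:
  r0: exp(σ) + (1/2)·1 = 0 ⇒ exp(σ) = -1/2
  r1: exp(m) + (-1/2)·1 = 0 ⇒ exp(m) = 1/2
Π_1 = σ^(-1/2) · m^(1/2) · f

["-1/2", "1/2", "1", "0", "0", "0", "0", "0"]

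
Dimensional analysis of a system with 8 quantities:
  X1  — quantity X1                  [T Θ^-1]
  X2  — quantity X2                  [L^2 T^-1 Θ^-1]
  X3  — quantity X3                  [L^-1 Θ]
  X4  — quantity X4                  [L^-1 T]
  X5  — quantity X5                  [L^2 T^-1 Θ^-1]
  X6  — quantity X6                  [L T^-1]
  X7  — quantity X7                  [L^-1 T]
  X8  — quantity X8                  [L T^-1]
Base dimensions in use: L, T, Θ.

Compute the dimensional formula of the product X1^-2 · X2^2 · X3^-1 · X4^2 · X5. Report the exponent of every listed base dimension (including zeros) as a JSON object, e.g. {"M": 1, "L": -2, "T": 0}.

Write exponents as rows L,T,Θ / cols X1,X2,X3,X4,X5,X6,X7,X8:
  L: [ 0  2 -1 -1  2  1 -1  1]
  T: [ 1 -1  0  1 -1 -1  1 -1]
  Θ: [-1 -1  1  0 -1  0  0  0]
  [L]: (-2)·0+(2)·2+(-1)·-1+(2)·-1+(1)·2 = 5
  [T]: (-2)·1+(2)·-1+(-1)·0+(2)·1+(1)·-1 = -3
  [Θ]: (-2)·-1+(2)·-1+(-1)·1+(2)·0+(1)·-1 = -2
⇒ L^5 T^-3 Θ^-2

{"L": 5, "T": -3, "Θ": -2}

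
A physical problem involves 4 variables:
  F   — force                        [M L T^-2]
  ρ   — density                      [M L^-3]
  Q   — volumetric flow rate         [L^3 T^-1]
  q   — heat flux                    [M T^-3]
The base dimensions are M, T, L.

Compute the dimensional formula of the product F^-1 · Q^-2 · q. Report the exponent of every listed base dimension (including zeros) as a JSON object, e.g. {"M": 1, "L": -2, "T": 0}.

{"M": 0, "T": 1, "L": -7}

Exponent matrix [M,T,L] × [F,ρ,Q,q]:
  M: [ 1  1  0  1]
  T: [-2  0 -1 -3]
  L: [ 1 -3  3  0]
  [M]: (-1)·1+(-2)·0+(1)·1 = 0
  [T]: (-1)·-2+(-2)·-1+(1)·-3 = 1
  [L]: (-1)·1+(-2)·3+(1)·0 = -7
⇒ T L^-7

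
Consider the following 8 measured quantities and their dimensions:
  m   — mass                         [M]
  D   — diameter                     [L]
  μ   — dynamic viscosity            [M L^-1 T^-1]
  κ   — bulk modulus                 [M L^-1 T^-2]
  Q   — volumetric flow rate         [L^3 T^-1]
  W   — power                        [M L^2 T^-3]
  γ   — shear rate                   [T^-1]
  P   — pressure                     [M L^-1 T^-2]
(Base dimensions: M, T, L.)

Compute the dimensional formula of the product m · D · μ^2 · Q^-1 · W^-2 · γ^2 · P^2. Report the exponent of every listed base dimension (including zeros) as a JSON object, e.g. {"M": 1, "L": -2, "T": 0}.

Dimensional matrix (M×T×L by m×D×μ×κ×Q×W×γ×P):
  M: [ 1  0  1  1  0  1  0  1]
  T: [ 0  0 -1 -2 -1 -3 -1 -2]
  L: [ 0  1 -1 -1  3  2  0 -1]
  [M]: (1)·1+(1)·0+(2)·1+(-1)·0+(-2)·1+(2)·0+(2)·1 = 3
  [T]: (1)·0+(1)·0+(2)·-1+(-1)·-1+(-2)·-3+(2)·-1+(2)·-2 = -1
  [L]: (1)·0+(1)·1+(2)·-1+(-1)·3+(-2)·2+(2)·0+(2)·-1 = -10
⇒ M^3 T^-1 L^-10

{"M": 3, "T": -1, "L": -10}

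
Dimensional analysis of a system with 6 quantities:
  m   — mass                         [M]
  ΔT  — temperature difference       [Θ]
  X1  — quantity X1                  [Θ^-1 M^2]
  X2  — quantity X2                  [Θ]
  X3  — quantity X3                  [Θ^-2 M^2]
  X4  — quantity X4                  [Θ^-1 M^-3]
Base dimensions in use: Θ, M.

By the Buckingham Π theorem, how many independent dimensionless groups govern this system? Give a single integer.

4

Dimensional matrix (Θ×M by m×ΔT×X1×X2×X3×X4):
  Θ: [ 0  1 -1  1 -2 -1]
  M: [ 1  0  2  0  2 -3]
RREF → pivots at {m,ΔT} ⇒ r = 2
6 vars − rank 2 = 4 Π groups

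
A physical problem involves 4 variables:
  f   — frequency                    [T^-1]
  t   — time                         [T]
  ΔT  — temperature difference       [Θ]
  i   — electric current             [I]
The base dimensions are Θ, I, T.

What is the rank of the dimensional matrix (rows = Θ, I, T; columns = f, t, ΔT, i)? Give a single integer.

3

Write exponents as rows Θ,I,T / cols f,t,ΔT,i:
  Θ: [ 0  0  1  0]
  I: [ 0  0  0  1]
  T: [-1  1  0  0]
Echelon form has 3 nonzero rows (pivots: f,ΔT,i)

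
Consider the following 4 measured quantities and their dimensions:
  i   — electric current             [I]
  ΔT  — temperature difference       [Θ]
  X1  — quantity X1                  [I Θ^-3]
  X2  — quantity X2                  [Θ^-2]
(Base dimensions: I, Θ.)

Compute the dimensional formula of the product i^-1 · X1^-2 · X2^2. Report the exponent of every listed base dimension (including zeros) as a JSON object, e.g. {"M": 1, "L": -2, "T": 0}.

{"I": -3, "Θ": 2}

Dimensional matrix (I×Θ by i×ΔT×X1×X2):
  I: [ 1  0  1  0]
  Θ: [ 0  1 -3 -2]
  [I]: (-1)·1+(-2)·1+(2)·0 = -3
  [Θ]: (-1)·0+(-2)·-3+(2)·-2 = 2
⇒ I^-3 Θ^2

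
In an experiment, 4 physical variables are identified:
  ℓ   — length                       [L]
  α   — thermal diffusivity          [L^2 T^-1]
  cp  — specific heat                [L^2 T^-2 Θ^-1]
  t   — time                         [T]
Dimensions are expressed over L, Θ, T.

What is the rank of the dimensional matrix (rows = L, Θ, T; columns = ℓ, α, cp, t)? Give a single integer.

3

Exponent matrix [L,Θ,T] × [ℓ,α,cp,t]:
  L: [ 1  2  2  0]
  Θ: [ 0  0 -1  0]
  T: [ 0 -1 -2  1]
Echelon form has 3 nonzero rows (pivots: ℓ,α,cp)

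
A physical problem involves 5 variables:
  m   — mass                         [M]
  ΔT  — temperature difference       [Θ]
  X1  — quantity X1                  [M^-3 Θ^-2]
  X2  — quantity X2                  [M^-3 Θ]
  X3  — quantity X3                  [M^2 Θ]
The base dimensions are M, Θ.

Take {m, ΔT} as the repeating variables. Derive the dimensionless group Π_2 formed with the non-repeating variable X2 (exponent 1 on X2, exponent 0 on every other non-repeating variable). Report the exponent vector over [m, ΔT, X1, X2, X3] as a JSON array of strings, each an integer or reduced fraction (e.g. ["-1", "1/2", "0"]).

Write exponents as rows M,Θ / cols m,ΔT,X1,X2,X3:
  M: [ 1  0 -3 -3  2]
  Θ: [ 0  1 -2  1  1]
Echelon form has 2 nonzero rows (pivots: m,ΔT)
Repeat: m,ΔT; free: X1,X2,X3
RREF:
  r0: [   1    0   -3   -3    2]
  r1: [   0    1   -2    1    1]
Fix exponent of X2 at 1, X1 at 0, X3 at 0; solve each RREF row for its pivot's exponent:
  r0: exp(m) + (-3)·1 = 0 ⇒ exp(m) = 3
  r1: exp(ΔT) + (1)·1 = 0 ⇒ exp(ΔT) = -1
Π_2 = m^3 · ΔT^-1 · X2

["3", "-1", "0", "1", "0"]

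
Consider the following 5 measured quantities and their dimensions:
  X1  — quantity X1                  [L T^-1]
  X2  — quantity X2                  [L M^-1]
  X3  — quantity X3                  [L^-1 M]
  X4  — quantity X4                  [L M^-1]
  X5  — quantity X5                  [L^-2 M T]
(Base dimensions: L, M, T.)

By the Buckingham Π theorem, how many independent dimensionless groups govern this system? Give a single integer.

3

Dimensional matrix (L×M×T by X1×X2×X3×X4×X5):
  L: [ 1  1 -1  1 -2]
  M: [ 0 -1  1 -1  1]
  T: [-1  0  0  0  1]
RREF → pivots at {X1,X2} ⇒ r = 2
5 vars − rank 2 = 3 Π groups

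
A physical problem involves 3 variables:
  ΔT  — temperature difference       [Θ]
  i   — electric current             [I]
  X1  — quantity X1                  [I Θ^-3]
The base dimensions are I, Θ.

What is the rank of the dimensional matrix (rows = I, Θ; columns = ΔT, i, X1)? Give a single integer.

Exponent matrix [I,Θ] × [ΔT,i,X1]:
  I: [ 0  1  1]
  Θ: [ 1  0 -3]
RREF → pivots at {ΔT,i} ⇒ r = 2

2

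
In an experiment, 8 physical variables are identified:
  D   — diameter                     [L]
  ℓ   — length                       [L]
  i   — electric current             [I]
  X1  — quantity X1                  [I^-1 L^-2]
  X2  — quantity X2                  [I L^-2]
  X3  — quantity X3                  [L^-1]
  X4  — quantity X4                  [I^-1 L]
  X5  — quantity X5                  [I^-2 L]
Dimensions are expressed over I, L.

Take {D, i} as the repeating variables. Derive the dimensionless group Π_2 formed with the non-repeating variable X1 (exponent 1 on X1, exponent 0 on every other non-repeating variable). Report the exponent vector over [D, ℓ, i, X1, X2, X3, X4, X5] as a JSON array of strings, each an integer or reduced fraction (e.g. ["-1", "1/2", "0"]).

Dimensional matrix (I×L by D×ℓ×i×X1×X2×X3×X4×X5):
  I: [ 0  0  1 -1  1  0 -1 -2]
  L: [ 1  1  0 -2 -2 -1  1  1]
Row reduction gives pivot columns D,i; rank = 2
Repeat: D,i; free: ℓ,X1,X2,X3,X4,X5
RREF:
  r0: [   1    1    0   -2   -2   -1    1    1]
  r1: [   0    0    1   -1    1    0   -1   -2]
Fix exponent of X1 at 1, ℓ at 0, X2 at 0, X3 at 0, X4 at 0, X5 at 0; solve each RREF row for its pivot's exponent:
  r0: exp(D) + (-2)·1 = 0 ⇒ exp(D) = 2
  r1: exp(i) + (-1)·1 = 0 ⇒ exp(i) = 1
Π_2 = D^2 · i · X1

["2", "0", "1", "1", "0", "0", "0", "0"]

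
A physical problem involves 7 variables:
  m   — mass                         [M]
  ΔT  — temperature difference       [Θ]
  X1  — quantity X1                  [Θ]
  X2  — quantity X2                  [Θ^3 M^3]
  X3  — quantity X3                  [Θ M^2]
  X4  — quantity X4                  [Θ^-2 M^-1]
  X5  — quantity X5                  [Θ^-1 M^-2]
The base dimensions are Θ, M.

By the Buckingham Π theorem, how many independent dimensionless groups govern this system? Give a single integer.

5

Dimensional matrix (Θ×M by m×ΔT×X1×X2×X3×X4×X5):
  Θ: [ 0  1  1  3  1 -2 -1]
  M: [ 1  0  0  3  2 -1 -2]
Echelon form has 2 nonzero rows (pivots: m,ΔT)
n=7, r=2 ⇒ 5 dimensionless groups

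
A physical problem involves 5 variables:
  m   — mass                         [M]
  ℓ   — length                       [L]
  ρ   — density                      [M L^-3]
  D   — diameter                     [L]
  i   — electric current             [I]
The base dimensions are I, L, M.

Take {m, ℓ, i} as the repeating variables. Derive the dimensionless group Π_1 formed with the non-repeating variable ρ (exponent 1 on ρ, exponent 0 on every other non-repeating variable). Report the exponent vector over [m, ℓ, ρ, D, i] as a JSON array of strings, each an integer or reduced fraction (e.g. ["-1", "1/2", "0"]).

Dimensional matrix (I×L×M by m×ℓ×ρ×D×i):
  I: [ 0  0  0  0  1]
  L: [ 0  1 -3  1  0]
  M: [ 1  0  1  0  0]
Echelon form has 3 nonzero rows (pivots: m,ℓ,i)
Pivot set = {m,ℓ,i}, free = {ρ,D}
RREF:
  r0: [   1    0    1    0    0]
  r1: [   0    1   -3    1    0]
  r2: [   0    0    0    0    1]
Fix exponent of ρ at 1, D at 0; solve each RREF row for its pivot's exponent:
  r0: exp(m) + (1)·1 = 0 ⇒ exp(m) = -1
  r1: exp(ℓ) + (-3)·1 = 0 ⇒ exp(ℓ) = 3
  r2: exp(i) + (0)·1 = 0 ⇒ exp(i) = 0
Π_1 = m^-1 · ℓ^3 · ρ

["-1", "3", "1", "0", "0"]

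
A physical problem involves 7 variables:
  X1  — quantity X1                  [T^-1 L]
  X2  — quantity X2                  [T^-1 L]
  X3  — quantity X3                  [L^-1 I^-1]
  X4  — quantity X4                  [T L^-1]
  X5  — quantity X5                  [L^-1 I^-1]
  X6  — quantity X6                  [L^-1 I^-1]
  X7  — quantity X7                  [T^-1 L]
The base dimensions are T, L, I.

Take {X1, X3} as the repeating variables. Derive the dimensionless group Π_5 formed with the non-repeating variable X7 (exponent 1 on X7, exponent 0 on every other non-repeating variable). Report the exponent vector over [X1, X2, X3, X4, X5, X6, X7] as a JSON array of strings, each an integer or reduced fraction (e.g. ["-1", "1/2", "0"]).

Dimensional matrix (T×L×I by X1×X2×X3×X4×X5×X6×X7):
  T: [-1 -1  0  1  0  0 -1]
  L: [ 1  1 -1 -1 -1 -1  1]
  I: [ 0  0 -1  0 -1 -1  0]
Row reduction gives pivot columns X1,X3; rank = 2
Repeat: X1,X3; free: X2,X4,X5,X6,X7
RREF:
  r0: [   1    1    0   -1    0    0    1]
  r1: [   0    0    1    0    1    1    0]
  r2: [   0    0    0    0    0    0    0]
Fix exponent of X7 at 1, X2 at 0, X4 at 0, X5 at 0, X6 at 0; solve each RREF row for its pivot's exponent:
  r0: exp(X1) + (1)·1 = 0 ⇒ exp(X1) = -1
  r1: exp(X3) + (0)·1 = 0 ⇒ exp(X3) = 0
Π_5 = X1^-1 · X7

["-1", "0", "0", "0", "0", "0", "1"]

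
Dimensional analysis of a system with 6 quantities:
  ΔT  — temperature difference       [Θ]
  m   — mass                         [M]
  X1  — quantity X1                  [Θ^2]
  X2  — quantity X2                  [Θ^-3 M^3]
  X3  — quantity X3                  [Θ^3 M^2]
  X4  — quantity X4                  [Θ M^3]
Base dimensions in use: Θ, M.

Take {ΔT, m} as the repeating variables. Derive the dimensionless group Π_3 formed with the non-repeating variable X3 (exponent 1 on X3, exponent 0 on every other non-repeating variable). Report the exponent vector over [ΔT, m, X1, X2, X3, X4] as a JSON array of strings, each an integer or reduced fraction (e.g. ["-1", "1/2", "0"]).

["-3", "-2", "0", "0", "1", "0"]

Write exponents as rows Θ,M / cols ΔT,m,X1,X2,X3,X4:
  Θ: [ 1  0  2 -3  3  1]
  M: [ 0  1  0  3  2  3]
RREF → pivots at {ΔT,m} ⇒ r = 2
Pivot set = {ΔT,m}, free = {X1,X2,X3,X4}
RREF:
  r0: [   1    0    2   -3    3    1]
  r1: [   0    1    0    3    2    3]
Fix exponent of X3 at 1, X1 at 0, X2 at 0, X4 at 0; solve each RREF row for its pivot's exponent:
  r0: exp(ΔT) + (3)·1 = 0 ⇒ exp(ΔT) = -3
  r1: exp(m) + (2)·1 = 0 ⇒ exp(m) = -2
Π_3 = ΔT^-3 · m^-2 · X3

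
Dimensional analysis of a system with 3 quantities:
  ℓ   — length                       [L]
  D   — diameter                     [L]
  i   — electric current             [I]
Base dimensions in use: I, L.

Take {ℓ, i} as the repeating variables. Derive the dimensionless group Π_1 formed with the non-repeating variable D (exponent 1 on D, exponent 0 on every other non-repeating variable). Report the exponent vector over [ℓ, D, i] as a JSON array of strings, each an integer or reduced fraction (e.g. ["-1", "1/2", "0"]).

["-1", "1", "0"]

Write exponents as rows I,L / cols ℓ,D,i:
  I: [ 0  0  1]
  L: [ 1  1  0]
Row reduction gives pivot columns ℓ,i; rank = 2
Pivot set = {ℓ,i}, free = {D}
RREF:
  r0: [   1    1    0]
  r1: [   0    0    1]
Fix exponent of D at 1; solve each RREF row for its pivot's exponent:
  r0: exp(ℓ) + (1)·1 = 0 ⇒ exp(ℓ) = -1
  r1: exp(i) + (0)·1 = 0 ⇒ exp(i) = 0
Π_1 = ℓ^-1 · D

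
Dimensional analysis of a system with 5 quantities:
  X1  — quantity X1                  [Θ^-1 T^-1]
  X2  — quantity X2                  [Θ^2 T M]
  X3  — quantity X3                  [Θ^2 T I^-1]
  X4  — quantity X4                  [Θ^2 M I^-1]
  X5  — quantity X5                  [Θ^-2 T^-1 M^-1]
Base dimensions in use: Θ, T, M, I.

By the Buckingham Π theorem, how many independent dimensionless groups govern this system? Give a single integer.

Dimensional matrix (Θ×T×M×I by X1×X2×X3×X4×X5):
  Θ: [-1  2  2  2 -2]
  T: [-1  1  1  0 -1]
  M: [ 0  1  0  1 -1]
  I: [ 0  0 -1 -1  0]
RREF → pivots at {X1,X2,X3} ⇒ r = 3
Π count = n − r = 5 − 3 = 2

2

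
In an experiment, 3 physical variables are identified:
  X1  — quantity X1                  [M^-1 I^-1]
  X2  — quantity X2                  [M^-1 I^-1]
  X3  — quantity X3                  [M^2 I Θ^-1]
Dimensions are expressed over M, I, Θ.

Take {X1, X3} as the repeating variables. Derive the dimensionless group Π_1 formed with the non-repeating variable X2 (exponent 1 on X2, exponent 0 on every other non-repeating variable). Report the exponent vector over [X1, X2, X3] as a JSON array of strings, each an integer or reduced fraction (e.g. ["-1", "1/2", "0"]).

["-1", "1", "0"]

Exponent matrix [M,I,Θ] × [X1,X2,X3]:
  M: [-1 -1  2]
  I: [-1 -1  1]
  Θ: [ 0  0 -1]
Echelon form has 2 nonzero rows (pivots: X1,X3)
Pivot set = {X1,X3}, free = {X2}
RREF:
  r0: [   1    1    0]
  r1: [   0    0    1]
  r2: [   0    0    0]
Fix exponent of X2 at 1; solve each RREF row for its pivot's exponent:
  r0: exp(X1) + (1)·1 = 0 ⇒ exp(X1) = -1
  r1: exp(X3) + (0)·1 = 0 ⇒ exp(X3) = 0
Π_1 = X1^-1 · X2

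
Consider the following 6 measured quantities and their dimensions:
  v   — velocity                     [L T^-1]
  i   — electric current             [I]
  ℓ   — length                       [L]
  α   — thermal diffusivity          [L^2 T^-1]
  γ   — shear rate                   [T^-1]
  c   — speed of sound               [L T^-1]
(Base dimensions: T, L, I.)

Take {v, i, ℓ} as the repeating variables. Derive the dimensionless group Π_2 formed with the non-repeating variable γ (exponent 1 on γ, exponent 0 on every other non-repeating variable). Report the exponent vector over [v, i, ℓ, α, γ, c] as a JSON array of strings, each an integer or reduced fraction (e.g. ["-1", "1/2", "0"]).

Write exponents as rows T,L,I / cols v,i,ℓ,α,γ,c:
  T: [-1  0  0 -1 -1 -1]
  L: [ 1  0  1  2  0  1]
  I: [ 0  1  0  0  0  0]
RREF → pivots at {v,i,ℓ} ⇒ r = 3
Repeat: v,i,ℓ; free: α,γ,c
RREF:
  r0: [   1    0    0    1    1    1]
  r1: [   0    1    0    0    0    0]
  r2: [   0    0    1    1   -1    0]
Fix exponent of γ at 1, α at 0, c at 0; solve each RREF row for its pivot's exponent:
  r0: exp(v) + (1)·1 = 0 ⇒ exp(v) = -1
  r1: exp(i) + (0)·1 = 0 ⇒ exp(i) = 0
  r2: exp(ℓ) + (-1)·1 = 0 ⇒ exp(ℓ) = 1
Π_2 = v^-1 · ℓ · γ

["-1", "0", "1", "0", "1", "0"]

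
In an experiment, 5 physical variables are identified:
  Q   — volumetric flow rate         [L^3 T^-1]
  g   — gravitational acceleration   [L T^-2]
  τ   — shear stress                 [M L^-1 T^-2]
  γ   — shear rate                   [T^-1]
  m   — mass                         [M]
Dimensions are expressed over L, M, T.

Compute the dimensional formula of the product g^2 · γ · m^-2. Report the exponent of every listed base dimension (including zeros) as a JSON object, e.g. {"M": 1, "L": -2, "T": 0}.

Dimensional matrix (L×M×T by Q×g×τ×γ×m):
  L: [ 3  1 -1  0  0]
  M: [ 0  0  1  0  1]
  T: [-1 -2 -2 -1  0]
  [L]: (2)·1+(1)·0+(-2)·0 = 2
  [M]: (2)·0+(1)·0+(-2)·1 = -2
  [T]: (2)·-2+(1)·-1+(-2)·0 = -5
⇒ L^2 M^-2 T^-5

{"L": 2, "M": -2, "T": -5}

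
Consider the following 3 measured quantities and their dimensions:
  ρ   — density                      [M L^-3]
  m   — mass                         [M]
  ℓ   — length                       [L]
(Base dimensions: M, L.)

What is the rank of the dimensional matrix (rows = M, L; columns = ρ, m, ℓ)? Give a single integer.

Dimensional matrix (M×L by ρ×m×ℓ):
  M: [ 1  1  0]
  L: [-3  0  1]
RREF → pivots at {ρ,m} ⇒ r = 2

2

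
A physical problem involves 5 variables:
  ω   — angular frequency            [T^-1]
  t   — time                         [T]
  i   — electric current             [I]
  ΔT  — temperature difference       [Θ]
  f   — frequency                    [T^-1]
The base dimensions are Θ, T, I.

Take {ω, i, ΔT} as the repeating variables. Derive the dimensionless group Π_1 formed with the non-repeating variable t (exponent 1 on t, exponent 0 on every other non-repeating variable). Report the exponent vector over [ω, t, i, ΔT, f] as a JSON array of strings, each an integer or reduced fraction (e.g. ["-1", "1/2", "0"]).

Exponent matrix [Θ,T,I] × [ω,t,i,ΔT,f]:
  Θ: [ 0  0  0  1  0]
  T: [-1  1  0  0 -1]
  I: [ 0  0  1  0  0]
Echelon form has 3 nonzero rows (pivots: ω,i,ΔT)
Pivot set = {ω,i,ΔT}, free = {t,f}
RREF:
  r0: [   1   -1    0    0    1]
  r1: [   0    0    1    0    0]
  r2: [   0    0    0    1    0]
Fix exponent of t at 1, f at 0; solve each RREF row for its pivot's exponent:
  r0: exp(ω) + (-1)·1 = 0 ⇒ exp(ω) = 1
  r1: exp(i) + (0)·1 = 0 ⇒ exp(i) = 0
  r2: exp(ΔT) + (0)·1 = 0 ⇒ exp(ΔT) = 0
Π_1 = ω · t

["1", "1", "0", "0", "0"]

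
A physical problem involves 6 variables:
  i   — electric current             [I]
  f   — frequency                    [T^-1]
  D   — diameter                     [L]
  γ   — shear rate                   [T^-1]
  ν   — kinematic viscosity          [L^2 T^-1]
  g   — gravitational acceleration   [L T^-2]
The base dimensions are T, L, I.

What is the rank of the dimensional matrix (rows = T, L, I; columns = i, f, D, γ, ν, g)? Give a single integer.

Write exponents as rows T,L,I / cols i,f,D,γ,ν,g:
  T: [ 0 -1  0 -1 -1 -2]
  L: [ 0  0  1  0  2  1]
  I: [ 1  0  0  0  0  0]
Row reduction gives pivot columns i,f,D; rank = 3

3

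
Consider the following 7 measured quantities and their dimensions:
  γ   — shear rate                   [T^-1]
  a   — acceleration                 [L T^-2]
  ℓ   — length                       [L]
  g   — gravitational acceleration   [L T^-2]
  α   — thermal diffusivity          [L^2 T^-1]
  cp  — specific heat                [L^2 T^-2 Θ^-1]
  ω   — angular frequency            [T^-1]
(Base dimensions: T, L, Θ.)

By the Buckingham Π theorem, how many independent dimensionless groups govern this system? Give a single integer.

4

Exponent matrix [T,L,Θ] × [γ,a,ℓ,g,α,cp,ω]:
  T: [-1 -2  0 -2 -1 -2 -1]
  L: [ 0  1  1  1  2  2  0]
  Θ: [ 0  0  0  0  0 -1  0]
RREF → pivots at {γ,a,cp} ⇒ r = 3
n=7, r=3 ⇒ 4 dimensionless groups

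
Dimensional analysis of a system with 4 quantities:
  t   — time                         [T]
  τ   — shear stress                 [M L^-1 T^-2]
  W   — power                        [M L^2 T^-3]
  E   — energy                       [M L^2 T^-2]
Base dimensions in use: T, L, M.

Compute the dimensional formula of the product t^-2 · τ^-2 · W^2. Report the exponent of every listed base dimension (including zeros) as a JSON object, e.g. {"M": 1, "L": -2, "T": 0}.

Write exponents as rows T,L,M / cols t,τ,W,E:
  T: [ 1 -2 -3 -2]
  L: [ 0 -1  2  2]
  M: [ 0  1  1  1]
  [T]: (-2)·1+(-2)·-2+(2)·-3 = -4
  [L]: (-2)·0+(-2)·-1+(2)·2 = 6
  [M]: (-2)·0+(-2)·1+(2)·1 = 0
⇒ T^-4 L^6

{"T": -4, "L": 6, "M": 0}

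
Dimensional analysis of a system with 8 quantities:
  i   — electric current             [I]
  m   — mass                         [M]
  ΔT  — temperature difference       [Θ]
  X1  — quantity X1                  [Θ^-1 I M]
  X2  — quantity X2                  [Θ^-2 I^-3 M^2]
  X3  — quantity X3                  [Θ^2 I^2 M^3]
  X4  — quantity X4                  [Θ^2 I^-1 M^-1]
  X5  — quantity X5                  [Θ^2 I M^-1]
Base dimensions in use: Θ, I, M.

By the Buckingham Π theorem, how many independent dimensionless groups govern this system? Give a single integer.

Exponent matrix [Θ,I,M] × [i,m,ΔT,X1,X2,X3,X4,X5]:
  Θ: [ 0  0  1 -1 -2  2  2  2]
  I: [ 1  0  0  1 -3  2 -1  1]
  M: [ 0  1  0  1  2  3 -1 -1]
Row reduction gives pivot columns i,m,ΔT; rank = 3
Π count = n − r = 8 − 3 = 5

5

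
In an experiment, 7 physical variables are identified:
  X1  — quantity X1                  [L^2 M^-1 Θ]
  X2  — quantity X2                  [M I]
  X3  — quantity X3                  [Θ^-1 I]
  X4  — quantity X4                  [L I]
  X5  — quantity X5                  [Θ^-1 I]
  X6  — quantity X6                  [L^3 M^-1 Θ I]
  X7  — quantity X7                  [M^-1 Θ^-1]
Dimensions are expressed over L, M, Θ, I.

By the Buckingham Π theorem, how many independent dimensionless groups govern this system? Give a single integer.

Dimensional matrix (L×M×Θ×I by X1×X2×X3×X4×X5×X6×X7):
  L: [ 2  0  0  1  0  3  0]
  M: [-1  1  0  0  0 -1 -1]
  Θ: [ 1  0 -1  0 -1  1 -1]
  I: [ 0  1  1  1  1  1  0]
Echelon form has 3 nonzero rows (pivots: X1,X2,X3)
Π count = n − r = 7 − 3 = 4

4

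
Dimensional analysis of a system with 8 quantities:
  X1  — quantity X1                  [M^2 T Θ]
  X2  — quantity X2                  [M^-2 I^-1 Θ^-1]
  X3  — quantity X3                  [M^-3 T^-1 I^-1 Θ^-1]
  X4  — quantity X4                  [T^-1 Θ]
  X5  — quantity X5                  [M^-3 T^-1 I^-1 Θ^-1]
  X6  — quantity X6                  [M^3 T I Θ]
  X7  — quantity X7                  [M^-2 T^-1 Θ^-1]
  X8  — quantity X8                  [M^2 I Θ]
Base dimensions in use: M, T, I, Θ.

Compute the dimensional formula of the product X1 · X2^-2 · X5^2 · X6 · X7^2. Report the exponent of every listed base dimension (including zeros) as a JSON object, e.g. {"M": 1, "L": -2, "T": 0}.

Write exponents as rows M,T,I,Θ / cols X1,X2,X3,X4,X5,X6,X7,X8:
  M: [ 2 -2 -3  0 -3  3 -2  2]
  T: [ 1  0 -1 -1 -1  1 -1  0]
  I: [ 0 -1 -1  0 -1  1  0  1]
  Θ: [ 1 -1 -1  1 -1  1 -1  1]
  [M]: (1)·2+(-2)·-2+(2)·-3+(1)·3+(2)·-2 = -1
  [T]: (1)·1+(-2)·0+(2)·-1+(1)·1+(2)·-1 = -2
  [I]: (1)·0+(-2)·-1+(2)·-1+(1)·1+(2)·0 = 1
  [Θ]: (1)·1+(-2)·-1+(2)·-1+(1)·1+(2)·-1 = 0
⇒ M^-1 T^-2 I

{"M": -1, "T": -2, "I": 1, "Θ": 0}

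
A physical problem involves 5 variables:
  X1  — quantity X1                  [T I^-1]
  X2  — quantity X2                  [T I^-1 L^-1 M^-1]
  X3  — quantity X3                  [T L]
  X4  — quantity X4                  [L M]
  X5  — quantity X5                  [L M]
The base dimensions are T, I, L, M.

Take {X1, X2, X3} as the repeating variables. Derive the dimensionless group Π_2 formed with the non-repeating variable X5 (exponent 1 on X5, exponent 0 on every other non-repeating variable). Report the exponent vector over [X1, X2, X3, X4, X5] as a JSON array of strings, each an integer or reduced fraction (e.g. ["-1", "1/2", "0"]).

Write exponents as rows T,I,L,M / cols X1,X2,X3,X4,X5:
  T: [ 1  1  1  0  0]
  I: [-1 -1  0  0  0]
  L: [ 0 -1  1  1  1]
  M: [ 0 -1  0  1  1]
Row reduction gives pivot columns X1,X2,X3; rank = 3
Pivot set = {X1,X2,X3}, free = {X4,X5}
RREF:
  r0: [   1    0    0    1    1]
  r1: [   0    1    0   -1   -1]
  r2: [   0    0    1    0    0]
  r3: [   0    0    0    0    0]
Fix exponent of X5 at 1, X4 at 0; solve each RREF row for its pivot's exponent:
  r0: exp(X1) + (1)·1 = 0 ⇒ exp(X1) = -1
  r1: exp(X2) + (-1)·1 = 0 ⇒ exp(X2) = 1
  r2: exp(X3) + (0)·1 = 0 ⇒ exp(X3) = 0
Π_2 = X1^-1 · X2 · X5

["-1", "1", "0", "0", "1"]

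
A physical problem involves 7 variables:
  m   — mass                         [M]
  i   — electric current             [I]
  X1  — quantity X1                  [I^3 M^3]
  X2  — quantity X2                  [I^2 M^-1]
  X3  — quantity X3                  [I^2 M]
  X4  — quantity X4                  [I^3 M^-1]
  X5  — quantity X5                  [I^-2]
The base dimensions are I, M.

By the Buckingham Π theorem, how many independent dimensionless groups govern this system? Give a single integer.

5

Write exponents as rows I,M / cols m,i,X1,X2,X3,X4,X5:
  I: [ 0  1  3  2  2  3 -2]
  M: [ 1  0  3 -1  1 -1  0]
RREF → pivots at {m,i} ⇒ r = 2
7 vars − rank 2 = 5 Π groups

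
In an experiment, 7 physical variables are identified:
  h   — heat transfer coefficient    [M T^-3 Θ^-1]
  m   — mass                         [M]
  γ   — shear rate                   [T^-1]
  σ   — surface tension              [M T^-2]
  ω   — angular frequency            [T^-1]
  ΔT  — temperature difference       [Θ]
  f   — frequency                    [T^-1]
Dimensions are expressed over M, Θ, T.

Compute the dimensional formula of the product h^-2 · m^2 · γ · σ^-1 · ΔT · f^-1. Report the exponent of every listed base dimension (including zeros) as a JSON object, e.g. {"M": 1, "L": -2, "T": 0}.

Write exponents as rows M,Θ,T / cols h,m,γ,σ,ω,ΔT,f:
  M: [ 1  1  0  1  0  0  0]
  Θ: [-1  0  0  0  0  1  0]
  T: [-3  0 -1 -2 -1  0 -1]
  [M]: (-2)·1+(2)·1+(1)·0+(-1)·1+(1)·0+(-1)·0 = -1
  [Θ]: (-2)·-1+(2)·0+(1)·0+(-1)·0+(1)·1+(-1)·0 = 3
  [T]: (-2)·-3+(2)·0+(1)·-1+(-1)·-2+(1)·0+(-1)·-1 = 8
⇒ M^-1 Θ^3 T^8

{"M": -1, "Θ": 3, "T": 8}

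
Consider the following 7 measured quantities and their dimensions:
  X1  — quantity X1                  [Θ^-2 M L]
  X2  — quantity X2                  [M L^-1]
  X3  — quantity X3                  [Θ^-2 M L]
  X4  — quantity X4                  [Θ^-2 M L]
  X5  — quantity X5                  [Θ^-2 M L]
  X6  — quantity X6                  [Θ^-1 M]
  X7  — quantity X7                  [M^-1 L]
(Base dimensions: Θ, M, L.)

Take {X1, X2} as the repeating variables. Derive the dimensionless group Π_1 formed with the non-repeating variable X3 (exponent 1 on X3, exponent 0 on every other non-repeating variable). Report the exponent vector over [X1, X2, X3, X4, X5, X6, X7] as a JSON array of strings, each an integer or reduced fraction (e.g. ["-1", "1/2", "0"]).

["-1", "0", "1", "0", "0", "0", "0"]

Exponent matrix [Θ,M,L] × [X1,X2,X3,X4,X5,X6,X7]:
  Θ: [-2  0 -2 -2 -2 -1  0]
  M: [ 1  1  1  1  1  1 -1]
  L: [ 1 -1  1  1  1  0  1]
Row reduction gives pivot columns X1,X2; rank = 2
Repeat: X1,X2; free: X3,X4,X5,X6,X7
RREF:
  r0: [   1    0    1    1    1  1/2    0]
  r1: [   0    1    0    0    0  1/2   -1]
  r2: [   0    0    0    0    0    0    0]
Fix exponent of X3 at 1, X4 at 0, X5 at 0, X6 at 0, X7 at 0; solve each RREF row for its pivot's exponent:
  r0: exp(X1) + (1)·1 = 0 ⇒ exp(X1) = -1
  r1: exp(X2) + (0)·1 = 0 ⇒ exp(X2) = 0
Π_1 = X1^-1 · X3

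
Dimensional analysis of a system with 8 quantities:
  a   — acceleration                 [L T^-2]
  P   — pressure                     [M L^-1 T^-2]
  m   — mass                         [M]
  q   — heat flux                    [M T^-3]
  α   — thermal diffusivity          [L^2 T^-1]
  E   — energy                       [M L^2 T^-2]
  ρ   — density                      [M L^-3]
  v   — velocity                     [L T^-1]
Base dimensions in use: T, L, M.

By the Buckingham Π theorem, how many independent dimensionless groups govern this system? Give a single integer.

5

Write exponents as rows T,L,M / cols a,P,m,q,α,E,ρ,v:
  T: [-2 -2  0 -3 -1 -2  0 -1]
  L: [ 1 -1  0  0  2  2 -3  1]
  M: [ 0  1  1  1  0  1  1  0]
RREF → pivots at {a,P,m} ⇒ r = 3
Π count = n − r = 8 − 3 = 5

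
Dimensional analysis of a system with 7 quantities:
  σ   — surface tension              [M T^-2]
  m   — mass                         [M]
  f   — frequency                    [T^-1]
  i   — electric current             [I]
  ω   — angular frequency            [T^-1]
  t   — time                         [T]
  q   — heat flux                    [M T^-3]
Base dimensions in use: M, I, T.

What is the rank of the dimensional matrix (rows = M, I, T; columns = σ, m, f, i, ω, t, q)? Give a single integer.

3

Write exponents as rows M,I,T / cols σ,m,f,i,ω,t,q:
  M: [ 1  1  0  0  0  0  1]
  I: [ 0  0  0  1  0  0  0]
  T: [-2  0 -1  0 -1  1 -3]
RREF → pivots at {σ,m,i} ⇒ r = 3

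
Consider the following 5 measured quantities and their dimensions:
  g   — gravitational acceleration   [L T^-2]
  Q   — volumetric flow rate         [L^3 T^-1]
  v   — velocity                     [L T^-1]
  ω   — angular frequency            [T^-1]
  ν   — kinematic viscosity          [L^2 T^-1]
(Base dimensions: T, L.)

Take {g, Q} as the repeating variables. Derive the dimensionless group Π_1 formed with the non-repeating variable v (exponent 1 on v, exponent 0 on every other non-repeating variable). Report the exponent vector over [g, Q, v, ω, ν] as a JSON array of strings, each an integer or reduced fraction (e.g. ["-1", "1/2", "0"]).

Exponent matrix [T,L] × [g,Q,v,ω,ν]:
  T: [-2 -1 -1 -1 -1]
  L: [ 1  3  1  0  2]
RREF → pivots at {g,Q} ⇒ r = 2
Pivot set = {g,Q}, free = {v,ω,ν}
RREF:
  r0: [   1    0  2/5  3/5  1/5]
  r1: [   0    1  1/5 -1/5  3/5]
Fix exponent of v at 1, ω at 0, ν at 0; solve each RREF row for its pivot's exponent:
  r0: exp(g) + (2/5)·1 = 0 ⇒ exp(g) = -2/5
  r1: exp(Q) + (1/5)·1 = 0 ⇒ exp(Q) = -1/5
Π_1 = g^(-2/5) · Q^(-1/5) · v

["-2/5", "-1/5", "1", "0", "0"]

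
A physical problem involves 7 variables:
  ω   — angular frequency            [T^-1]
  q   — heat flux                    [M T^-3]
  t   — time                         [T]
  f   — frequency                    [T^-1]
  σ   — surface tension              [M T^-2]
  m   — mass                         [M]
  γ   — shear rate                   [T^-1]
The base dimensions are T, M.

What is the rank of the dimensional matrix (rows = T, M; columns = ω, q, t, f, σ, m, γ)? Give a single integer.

2

Exponent matrix [T,M] × [ω,q,t,f,σ,m,γ]:
  T: [-1 -3  1 -1 -2  0 -1]
  M: [ 0  1  0  0  1  1  0]
Row reduction gives pivot columns ω,q; rank = 2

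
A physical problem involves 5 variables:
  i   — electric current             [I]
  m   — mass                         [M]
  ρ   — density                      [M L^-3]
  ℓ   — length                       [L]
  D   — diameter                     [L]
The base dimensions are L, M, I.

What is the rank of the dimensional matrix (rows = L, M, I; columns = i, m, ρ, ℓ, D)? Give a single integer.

Write exponents as rows L,M,I / cols i,m,ρ,ℓ,D:
  L: [ 0  0 -3  1  1]
  M: [ 0  1  1  0  0]
  I: [ 1  0  0  0  0]
Echelon form has 3 nonzero rows (pivots: i,m,ρ)

3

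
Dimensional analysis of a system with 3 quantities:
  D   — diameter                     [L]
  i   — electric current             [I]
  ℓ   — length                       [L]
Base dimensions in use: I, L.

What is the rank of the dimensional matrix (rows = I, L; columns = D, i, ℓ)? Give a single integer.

2

Dimensional matrix (I×L by D×i×ℓ):
  I: [ 0  1  0]
  L: [ 1  0  1]
Row reduction gives pivot columns D,i; rank = 2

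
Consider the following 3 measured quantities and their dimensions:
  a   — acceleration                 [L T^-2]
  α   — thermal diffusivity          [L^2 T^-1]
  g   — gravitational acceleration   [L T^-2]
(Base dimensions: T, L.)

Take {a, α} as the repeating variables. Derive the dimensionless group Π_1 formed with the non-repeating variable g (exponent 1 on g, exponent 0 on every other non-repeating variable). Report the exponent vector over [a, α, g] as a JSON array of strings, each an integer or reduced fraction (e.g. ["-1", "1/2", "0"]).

Dimensional matrix (T×L by a×α×g):
  T: [-2 -1 -2]
  L: [ 1  2  1]
Echelon form has 2 nonzero rows (pivots: a,α)
Pivot set = {a,α}, free = {g}
RREF:
  r0: [   1    0    1]
  r1: [   0    1    0]
Fix exponent of g at 1; solve each RREF row for its pivot's exponent:
  r0: exp(a) + (1)·1 = 0 ⇒ exp(a) = -1
  r1: exp(α) + (0)·1 = 0 ⇒ exp(α) = 0
Π_1 = a^-1 · g

["-1", "0", "1"]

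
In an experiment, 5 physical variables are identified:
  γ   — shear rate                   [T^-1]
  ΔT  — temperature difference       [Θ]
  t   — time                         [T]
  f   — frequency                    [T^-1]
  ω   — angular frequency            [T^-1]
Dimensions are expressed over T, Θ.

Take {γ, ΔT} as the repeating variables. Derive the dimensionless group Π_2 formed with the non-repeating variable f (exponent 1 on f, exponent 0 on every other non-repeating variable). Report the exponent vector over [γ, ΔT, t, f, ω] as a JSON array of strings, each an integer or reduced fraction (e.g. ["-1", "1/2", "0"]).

["-1", "0", "0", "1", "0"]

Exponent matrix [T,Θ] × [γ,ΔT,t,f,ω]:
  T: [-1  0  1 -1 -1]
  Θ: [ 0  1  0  0  0]
RREF → pivots at {γ,ΔT} ⇒ r = 2
Pivot set = {γ,ΔT}, free = {t,f,ω}
RREF:
  r0: [   1    0   -1    1    1]
  r1: [   0    1    0    0    0]
Fix exponent of f at 1, t at 0, ω at 0; solve each RREF row for its pivot's exponent:
  r0: exp(γ) + (1)·1 = 0 ⇒ exp(γ) = -1
  r1: exp(ΔT) + (0)·1 = 0 ⇒ exp(ΔT) = 0
Π_2 = γ^-1 · f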